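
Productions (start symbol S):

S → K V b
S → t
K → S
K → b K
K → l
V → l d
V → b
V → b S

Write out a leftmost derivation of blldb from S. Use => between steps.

S => KVb => bKVb => blVb => blldb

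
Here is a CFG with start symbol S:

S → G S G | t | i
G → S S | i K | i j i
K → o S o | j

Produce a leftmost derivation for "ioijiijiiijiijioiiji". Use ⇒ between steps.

S ⇒ GSG   [S → G S G]
GSG ⇒ iKSG   [G → i K]
iKSG ⇒ ioSoSG   [K → o S o]
ioSoSG ⇒ ioGSGoSG   [S → G S G]
ioGSGoSG ⇒ ioijiSGoSG   [G → i j i]
ioijiSGoSG ⇒ ioijiGSGGoSG   [S → G S G]
ioijiGSGGoSG ⇒ ioijiijiSGGoSG   [G → i j i]
ioijiijiSGGoSG ⇒ ioijiijiiGGoSG   [S → i]
ioijiijiiGGoSG ⇒ ioijiijiiijiGoSG   [G → i j i]
ioijiijiiijiGoSG ⇒ ioijiijiiijiijioSG   [G → i j i]
ioijiijiiijiijioSG ⇒ ioijiijiiijiijioiG   [S → i]
ioijiijiiijiijioiG ⇒ ioijiijiiijiijioiiji   [G → i j i]

S ⇒ GSG ⇒ iKSG ⇒ ioSoSG ⇒ ioGSGoSG ⇒ ioijiSGoSG ⇒ ioijiGSGGoSG ⇒ ioijiijiSGGoSG ⇒ ioijiijiiGGoSG ⇒ ioijiijiiijiGoSG ⇒ ioijiijiiijiijioSG ⇒ ioijiijiiijiijioiG ⇒ ioijiijiiijiijioiiji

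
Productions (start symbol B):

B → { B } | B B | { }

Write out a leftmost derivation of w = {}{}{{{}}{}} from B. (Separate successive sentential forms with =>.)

B => BB => {}B => {}BB => {}{}B => {}{}{B} => {}{}{BB} => {}{}{{B}B} => {}{}{{{}}B} => {}{}{{{}}{}}

B => BB   [B → B B]
BB => {}B   [B → { }]
{}B => {}BB   [B → B B]
{}BB => {}{}B   [B → { }]
{}{}B => {}{}{B}   [B → { B }]
{}{}{B} => {}{}{BB}   [B → B B]
{}{}{BB} => {}{}{{B}B}   [B → { B }]
{}{}{{B}B} => {}{}{{{}}B}   [B → { }]
{}{}{{{}}B} => {}{}{{{}}{}}   [B → { }]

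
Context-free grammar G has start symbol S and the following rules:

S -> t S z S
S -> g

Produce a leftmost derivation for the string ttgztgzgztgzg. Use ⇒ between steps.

S ⇒ tSzS   [S -> t S z S]
tSzS ⇒ ttSzSzS   [S -> t S z S]
ttSzSzS ⇒ ttgzSzS   [S -> g]
ttgzSzS ⇒ ttgztSzSzS   [S -> t S z S]
ttgztSzSzS ⇒ ttgztgzSzS   [S -> g]
ttgztgzSzS ⇒ ttgztgzgzS   [S -> g]
ttgztgzgzS ⇒ ttgztgzgztSzS   [S -> t S z S]
ttgztgzgztSzS ⇒ ttgztgzgztgzS   [S -> g]
ttgztgzgztgzS ⇒ ttgztgzgztgzg   [S -> g]

S⇒tSzS⇒ttSzSzS⇒ttgzSzS⇒ttgztSzSzS⇒ttgztgzSzS⇒ttgztgzgzS⇒ttgztgzgztSzS⇒ttgztgzgztgzS⇒ttgztgzgztgzg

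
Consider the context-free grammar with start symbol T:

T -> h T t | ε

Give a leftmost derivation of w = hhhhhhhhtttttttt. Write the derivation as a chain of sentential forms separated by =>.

T=>hTt=>hhTtt=>hhhTttt=>hhhhTtttt=>hhhhhTttttt=>hhhhhhTtttttt=>hhhhhhhTttttttt=>hhhhhhhhTtttttttt=>hhhhhhhhtttttttt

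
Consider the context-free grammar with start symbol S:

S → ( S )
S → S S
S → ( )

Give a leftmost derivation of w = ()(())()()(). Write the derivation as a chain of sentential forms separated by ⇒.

S ⇒ SS ⇒ SSS ⇒ SSSS ⇒ ()SSS ⇒ ()SSSS ⇒ ()(S)SSS ⇒ ()(())SSS ⇒ ()(())()SS ⇒ ()(())()()S ⇒ ()(())()()()

S ⇒ SS   [S → S S]
SS ⇒ SSS   [S → S S]
SSS ⇒ SSSS   [S → S S]
SSSS ⇒ ()SSS   [S → ( )]
()SSS ⇒ ()SSSS   [S → S S]
()SSSS ⇒ ()(S)SSS   [S → ( S )]
()(S)SSS ⇒ ()(())SSS   [S → ( )]
()(())SSS ⇒ ()(())()SS   [S → ( )]
()(())()SS ⇒ ()(())()()S   [S → ( )]
()(())()()S ⇒ ()(())()()()   [S → ( )]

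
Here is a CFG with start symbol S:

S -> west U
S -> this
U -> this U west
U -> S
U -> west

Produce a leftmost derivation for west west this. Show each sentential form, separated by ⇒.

S ⇒ west U ⇒ west S ⇒ west west U ⇒ west west S ⇒ west west this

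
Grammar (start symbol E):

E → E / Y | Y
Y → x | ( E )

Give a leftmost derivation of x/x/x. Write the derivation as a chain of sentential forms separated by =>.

E => E/Y   [E → E / Y]
E/Y => E/Y/Y   [E → E / Y]
E/Y/Y => Y/Y/Y   [E → Y]
Y/Y/Y => x/Y/Y   [Y → x]
x/Y/Y => x/x/Y   [Y → x]
x/x/Y => x/x/x   [Y → x]

E=>E/Y=>E/Y/Y=>Y/Y/Y=>x/Y/Y=>x/x/Y=>x/x/x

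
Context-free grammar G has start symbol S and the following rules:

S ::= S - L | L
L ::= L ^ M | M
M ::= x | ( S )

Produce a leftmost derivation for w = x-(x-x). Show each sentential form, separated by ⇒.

S ⇒ S-L ⇒ L-L ⇒ M-L ⇒ x-L ⇒ x-M ⇒ x-(S) ⇒ x-(S-L) ⇒ x-(L-L) ⇒ x-(M-L) ⇒ x-(x-L) ⇒ x-(x-M) ⇒ x-(x-x)

S ⇒ S-L   [S ::= S - L]
S-L ⇒ L-L   [S ::= L]
L-L ⇒ M-L   [L ::= M]
M-L ⇒ x-L   [M ::= x]
x-L ⇒ x-M   [L ::= M]
x-M ⇒ x-(S)   [M ::= ( S )]
x-(S) ⇒ x-(S-L)   [S ::= S - L]
x-(S-L) ⇒ x-(L-L)   [S ::= L]
x-(L-L) ⇒ x-(M-L)   [L ::= M]
x-(M-L) ⇒ x-(x-L)   [M ::= x]
x-(x-L) ⇒ x-(x-M)   [L ::= M]
x-(x-M) ⇒ x-(x-x)   [M ::= x]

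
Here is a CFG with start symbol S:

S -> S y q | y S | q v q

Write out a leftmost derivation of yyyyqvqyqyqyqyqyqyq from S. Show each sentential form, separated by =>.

S => Syq => Syqyq => ySyqyq => ySyqyqyq => yySyqyqyq => yySyqyqyqyq => yySyqyqyqyqyq => yySyqyqyqyqyqyq => yyySyqyqyqyqyqyq => yyyySyqyqyqyqyqyq => yyyyqvqyqyqyqyqyqyq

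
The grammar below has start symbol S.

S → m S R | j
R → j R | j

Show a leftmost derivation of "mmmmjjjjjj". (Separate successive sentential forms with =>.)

S => mSR => mmSRR => mmmSRRR => mmmmSRRRR => mmmmjRRRR => mmmmjjRRRR => mmmmjjjRRR => mmmmjjjjRR => mmmmjjjjjR => mmmmjjjjjj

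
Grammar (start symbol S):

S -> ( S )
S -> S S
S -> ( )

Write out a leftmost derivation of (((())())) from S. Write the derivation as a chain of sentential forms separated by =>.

S => (S) => ((S)) => ((SS)) => (((S)S)) => (((())S)) => (((())()))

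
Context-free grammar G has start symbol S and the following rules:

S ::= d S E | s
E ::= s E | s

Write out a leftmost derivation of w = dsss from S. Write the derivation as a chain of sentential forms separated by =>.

S => dSE => dsE => dssE => dsss

S => dSE   [S ::= d S E]
dSE => dsE   [S ::= s]
dsE => dssE   [E ::= s E]
dssE => dsss   [E ::= s]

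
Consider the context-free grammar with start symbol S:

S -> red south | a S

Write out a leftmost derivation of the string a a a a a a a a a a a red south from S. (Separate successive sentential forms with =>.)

S => a S => a a S => a a a S => a a a a S => a a a a a S => a a a a a a S => a a a a a a a S => a a a a a a a a S => a a a a a a a a a S => a a a a a a a a a a S => a a a a a a a a a a a S => a a a a a a a a a a a red south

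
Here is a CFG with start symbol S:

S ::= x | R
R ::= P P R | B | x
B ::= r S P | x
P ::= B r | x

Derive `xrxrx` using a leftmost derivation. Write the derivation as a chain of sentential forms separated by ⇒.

S⇒R⇒PPR⇒BrPR⇒xrPR⇒xrBrR⇒xrxrR⇒xrxrB⇒xrxrx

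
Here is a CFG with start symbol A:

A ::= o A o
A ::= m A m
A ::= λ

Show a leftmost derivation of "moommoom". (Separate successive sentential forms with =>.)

A => mAm   [A ::= m A m]
mAm => moAom   [A ::= o A o]
moAom => mooAoom   [A ::= o A o]
mooAoom => moomAmoom   [A ::= m A m]
moomAmoom => moommoom   [A ::= λ]

A=>mAm=>moAom=>mooAoom=>moomAmoom=>moommoom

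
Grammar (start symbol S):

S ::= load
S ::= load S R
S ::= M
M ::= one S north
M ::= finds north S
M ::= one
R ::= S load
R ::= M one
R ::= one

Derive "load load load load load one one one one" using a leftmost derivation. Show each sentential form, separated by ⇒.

S ⇒ load S R ⇒ load load S R R ⇒ load load load S R R R ⇒ load load load load S R R R R ⇒ load load load load load R R R R ⇒ load load load load load one R R R ⇒ load load load load load one one R R ⇒ load load load load load one one one R ⇒ load load load load load one one one one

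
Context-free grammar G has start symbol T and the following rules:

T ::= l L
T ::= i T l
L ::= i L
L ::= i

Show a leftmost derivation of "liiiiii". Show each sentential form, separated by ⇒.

T⇒lL⇒liL⇒liiL⇒liiiL⇒liiiiL⇒liiiiiL⇒liiiiii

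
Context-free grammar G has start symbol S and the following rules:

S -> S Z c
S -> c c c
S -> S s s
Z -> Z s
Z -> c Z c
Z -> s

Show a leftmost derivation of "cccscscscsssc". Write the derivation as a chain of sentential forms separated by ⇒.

S ⇒ SZc   [S -> S Z c]
SZc ⇒ SssZc   [S -> S s s]
SssZc ⇒ SZcssZc   [S -> S Z c]
SZcssZc ⇒ SZcZcssZc   [S -> S Z c]
SZcZcssZc ⇒ SZcZcZcssZc   [S -> S Z c]
SZcZcZcssZc ⇒ cccZcZcZcssZc   [S -> c c c]
cccZcZcZcssZc ⇒ cccscZcZcssZc   [Z -> s]
cccscZcZcssZc ⇒ cccscscZcssZc   [Z -> s]
cccscscZcssZc ⇒ cccscscscssZc   [Z -> s]
cccscscscssZc ⇒ cccscscscsssc   [Z -> s]

S ⇒ SZc ⇒ SssZc ⇒ SZcssZc ⇒ SZcZcssZc ⇒ SZcZcZcssZc ⇒ cccZcZcZcssZc ⇒ cccscZcZcssZc ⇒ cccscscZcssZc ⇒ cccscscscssZc ⇒ cccscscscsssc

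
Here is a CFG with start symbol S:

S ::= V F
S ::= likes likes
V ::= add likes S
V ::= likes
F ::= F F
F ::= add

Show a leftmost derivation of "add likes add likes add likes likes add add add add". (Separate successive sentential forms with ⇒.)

S ⇒ V F   [S ::= V F]
V F ⇒ add likes S F   [V ::= add likes S]
add likes S F ⇒ add likes V F F   [S ::= V F]
add likes V F F ⇒ add likes add likes S F F   [V ::= add likes S]
add likes add likes S F F ⇒ add likes add likes V F F F   [S ::= V F]
add likes add likes V F F F ⇒ add likes add likes add likes S F F F   [V ::= add likes S]
add likes add likes add likes S F F F ⇒ add likes add likes add likes V F F F F   [S ::= V F]
add likes add likes add likes V F F F F ⇒ add likes add likes add likes likes F F F F   [V ::= likes]
add likes add likes add likes likes F F F F ⇒ add likes add likes add likes likes add F F F   [F ::= add]
add likes add likes add likes likes add F F F ⇒ add likes add likes add likes likes add add F F   [F ::= add]
add likes add likes add likes likes add add F F ⇒ add likes add likes add likes likes add add add F   [F ::= add]
add likes add likes add likes likes add add add F ⇒ add likes add likes add likes likes add add add add   [F ::= add]

S ⇒ V F ⇒ add likes S F ⇒ add likes V F F ⇒ add likes add likes S F F ⇒ add likes add likes V F F F ⇒ add likes add likes add likes S F F F ⇒ add likes add likes add likes V F F F F ⇒ add likes add likes add likes likes F F F F ⇒ add likes add likes add likes likes add F F F ⇒ add likes add likes add likes likes add add F F ⇒ add likes add likes add likes likes add add add F ⇒ add likes add likes add likes likes add add add add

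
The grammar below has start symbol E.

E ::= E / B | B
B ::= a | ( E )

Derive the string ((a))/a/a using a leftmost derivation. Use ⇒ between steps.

E ⇒ E/B   [E ::= E / B]
E/B ⇒ E/B/B   [E ::= E / B]
E/B/B ⇒ B/B/B   [E ::= B]
B/B/B ⇒ (E)/B/B   [B ::= ( E )]
(E)/B/B ⇒ (B)/B/B   [E ::= B]
(B)/B/B ⇒ ((E))/B/B   [B ::= ( E )]
((E))/B/B ⇒ ((B))/B/B   [E ::= B]
((B))/B/B ⇒ ((a))/B/B   [B ::= a]
((a))/B/B ⇒ ((a))/a/B   [B ::= a]
((a))/a/B ⇒ ((a))/a/a   [B ::= a]

E ⇒ E/B ⇒ E/B/B ⇒ B/B/B ⇒ (E)/B/B ⇒ (B)/B/B ⇒ ((E))/B/B ⇒ ((B))/B/B ⇒ ((a))/B/B ⇒ ((a))/a/B ⇒ ((a))/a/a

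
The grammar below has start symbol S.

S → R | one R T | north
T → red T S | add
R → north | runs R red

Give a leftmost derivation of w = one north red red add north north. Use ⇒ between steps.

S ⇒ one R T   [S → one R T]
one R T ⇒ one north T   [R → north]
one north T ⇒ one north red T S   [T → red T S]
one north red T S ⇒ one north red red T S S   [T → red T S]
one north red red T S S ⇒ one north red red add S S   [T → add]
one north red red add S S ⇒ one north red red add north S   [S → north]
one north red red add north S ⇒ one north red red add north north   [S → north]

S ⇒ one R T ⇒ one north T ⇒ one north red T S ⇒ one north red red T S S ⇒ one north red red add S S ⇒ one north red red add north S ⇒ one north red red add north north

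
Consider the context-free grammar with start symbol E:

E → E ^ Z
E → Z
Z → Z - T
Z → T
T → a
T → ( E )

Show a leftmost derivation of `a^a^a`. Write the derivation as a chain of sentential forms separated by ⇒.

E⇒E^Z⇒E^Z^Z⇒Z^Z^Z⇒T^Z^Z⇒a^Z^Z⇒a^T^Z⇒a^a^Z⇒a^a^T⇒a^a^a

E ⇒ E^Z   [E → E ^ Z]
E^Z ⇒ E^Z^Z   [E → E ^ Z]
E^Z^Z ⇒ Z^Z^Z   [E → Z]
Z^Z^Z ⇒ T^Z^Z   [Z → T]
T^Z^Z ⇒ a^Z^Z   [T → a]
a^Z^Z ⇒ a^T^Z   [Z → T]
a^T^Z ⇒ a^a^Z   [T → a]
a^a^Z ⇒ a^a^T   [Z → T]
a^a^T ⇒ a^a^a   [T → a]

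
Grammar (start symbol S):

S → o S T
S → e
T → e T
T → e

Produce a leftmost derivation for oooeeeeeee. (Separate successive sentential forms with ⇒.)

S ⇒ oST   [S → o S T]
oST ⇒ ooSTT   [S → o S T]
ooSTT ⇒ oooSTTT   [S → o S T]
oooSTTT ⇒ oooeTTT   [S → e]
oooeTTT ⇒ oooeeTTT   [T → e T]
oooeeTTT ⇒ oooeeeTTT   [T → e T]
oooeeeTTT ⇒ oooeeeeTTT   [T → e T]
oooeeeeTTT ⇒ oooeeeeeTT   [T → e]
oooeeeeeTT ⇒ oooeeeeeeT   [T → e]
oooeeeeeeT ⇒ oooeeeeeee   [T → e]

S ⇒ oST ⇒ ooSTT ⇒ oooSTTT ⇒ oooeTTT ⇒ oooeeTTT ⇒ oooeeeTTT ⇒ oooeeeeTTT ⇒ oooeeeeeTT ⇒ oooeeeeeeT ⇒ oooeeeeeee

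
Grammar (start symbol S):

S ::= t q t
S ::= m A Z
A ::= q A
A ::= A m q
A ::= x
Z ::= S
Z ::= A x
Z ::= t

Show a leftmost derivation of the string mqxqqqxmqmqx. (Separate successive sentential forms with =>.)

S => mAZ => mqAZ => mqxZ => mqxAx => mqxqAx => mqxqqAx => mqxqqAmqx => mqxqqqAmqx => mqxqqqAmqmqx => mqxqqqxmqmqx

S => mAZ   [S ::= m A Z]
mAZ => mqAZ   [A ::= q A]
mqAZ => mqxZ   [A ::= x]
mqxZ => mqxAx   [Z ::= A x]
mqxAx => mqxqAx   [A ::= q A]
mqxqAx => mqxqqAx   [A ::= q A]
mqxqqAx => mqxqqAmqx   [A ::= A m q]
mqxqqAmqx => mqxqqqAmqx   [A ::= q A]
mqxqqqAmqx => mqxqqqAmqmqx   [A ::= A m q]
mqxqqqAmqmqx => mqxqqqxmqmqx   [A ::= x]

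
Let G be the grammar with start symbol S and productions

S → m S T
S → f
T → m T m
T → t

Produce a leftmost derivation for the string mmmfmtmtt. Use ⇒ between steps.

S⇒mST⇒mmSTT⇒mmmSTTT⇒mmmfTTT⇒mmmfmTmTT⇒mmmfmtmTT⇒mmmfmtmtT⇒mmmfmtmtt

S ⇒ mST   [S → m S T]
mST ⇒ mmSTT   [S → m S T]
mmSTT ⇒ mmmSTTT   [S → m S T]
mmmSTTT ⇒ mmmfTTT   [S → f]
mmmfTTT ⇒ mmmfmTmTT   [T → m T m]
mmmfmTmTT ⇒ mmmfmtmTT   [T → t]
mmmfmtmTT ⇒ mmmfmtmtT   [T → t]
mmmfmtmtT ⇒ mmmfmtmtt   [T → t]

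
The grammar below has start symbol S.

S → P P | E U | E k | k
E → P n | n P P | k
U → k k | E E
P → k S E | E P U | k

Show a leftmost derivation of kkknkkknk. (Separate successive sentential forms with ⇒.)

S ⇒ Ek ⇒ Pnk ⇒ EPUnk ⇒ PnPUnk ⇒ kSEnPUnk ⇒ kkEnPUnk ⇒ kkknPUnk ⇒ kkknkUnk ⇒ kkknkkknk

S ⇒ Ek   [S → E k]
Ek ⇒ Pnk   [E → P n]
Pnk ⇒ EPUnk   [P → E P U]
EPUnk ⇒ PnPUnk   [E → P n]
PnPUnk ⇒ kSEnPUnk   [P → k S E]
kSEnPUnk ⇒ kkEnPUnk   [S → k]
kkEnPUnk ⇒ kkknPUnk   [E → k]
kkknPUnk ⇒ kkknkUnk   [P → k]
kkknkUnk ⇒ kkknkkknk   [U → k k]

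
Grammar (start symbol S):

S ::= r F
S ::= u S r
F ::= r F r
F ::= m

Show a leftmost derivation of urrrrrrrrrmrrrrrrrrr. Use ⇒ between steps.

S⇒uSr⇒urFr⇒urrFrr⇒urrrFrrr⇒urrrrFrrrr⇒urrrrrFrrrrr⇒urrrrrrFrrrrrr⇒urrrrrrrFrrrrrrr⇒urrrrrrrrFrrrrrrrr⇒urrrrrrrrrFrrrrrrrrr⇒urrrrrrrrrmrrrrrrrrr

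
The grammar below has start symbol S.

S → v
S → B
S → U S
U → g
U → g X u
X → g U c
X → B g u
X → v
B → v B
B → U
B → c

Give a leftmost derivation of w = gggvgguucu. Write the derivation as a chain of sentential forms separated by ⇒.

S ⇒ B ⇒ U ⇒ gXu ⇒ ggUcu ⇒ gggXucu ⇒ gggBguucu ⇒ gggvBguucu ⇒ gggvUguucu ⇒ gggvgguucu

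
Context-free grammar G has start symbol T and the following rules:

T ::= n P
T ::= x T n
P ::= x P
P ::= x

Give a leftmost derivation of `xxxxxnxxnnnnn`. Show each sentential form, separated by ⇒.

T⇒xTn⇒xxTnn⇒xxxTnnn⇒xxxxTnnnn⇒xxxxxTnnnnn⇒xxxxxnPnnnnn⇒xxxxxnxPnnnnn⇒xxxxxnxxnnnnn

T ⇒ xTn   [T ::= x T n]
xTn ⇒ xxTnn   [T ::= x T n]
xxTnn ⇒ xxxTnnn   [T ::= x T n]
xxxTnnn ⇒ xxxxTnnnn   [T ::= x T n]
xxxxTnnnn ⇒ xxxxxTnnnnn   [T ::= x T n]
xxxxxTnnnnn ⇒ xxxxxnPnnnnn   [T ::= n P]
xxxxxnPnnnnn ⇒ xxxxxnxPnnnnn   [P ::= x P]
xxxxxnxPnnnnn ⇒ xxxxxnxxnnnnn   [P ::= x]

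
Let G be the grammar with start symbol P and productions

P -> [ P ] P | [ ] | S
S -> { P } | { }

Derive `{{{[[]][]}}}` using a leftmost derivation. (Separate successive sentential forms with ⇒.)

P ⇒ S   [P -> S]
S ⇒ {P}   [S -> { P }]
{P} ⇒ {S}   [P -> S]
{S} ⇒ {{P}}   [S -> { P }]
{{P}} ⇒ {{S}}   [P -> S]
{{S}} ⇒ {{{P}}}   [S -> { P }]
{{{P}}} ⇒ {{{[P]P}}}   [P -> [ P ] P]
{{{[P]P}}} ⇒ {{{[[]]P}}}   [P -> [ ]]
{{{[[]]P}}} ⇒ {{{[[]][]}}}   [P -> [ ]]

P ⇒ S ⇒ {P} ⇒ {S} ⇒ {{P}} ⇒ {{S}} ⇒ {{{P}}} ⇒ {{{[P]P}}} ⇒ {{{[[]]P}}} ⇒ {{{[[]][]}}}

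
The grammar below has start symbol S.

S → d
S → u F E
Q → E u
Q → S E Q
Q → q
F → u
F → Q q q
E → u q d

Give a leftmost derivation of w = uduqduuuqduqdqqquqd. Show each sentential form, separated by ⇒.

S⇒uFE⇒uQqqE⇒uSEQqqE⇒udEQqqE⇒uduqdQqqE⇒uduqdSEQqqE⇒uduqduFEEQqqE⇒uduqduuEEQqqE⇒uduqduuuqdEQqqE⇒uduqduuuqduqdQqqE⇒uduqduuuqduqdqqqE⇒uduqduuuqduqdqqquqd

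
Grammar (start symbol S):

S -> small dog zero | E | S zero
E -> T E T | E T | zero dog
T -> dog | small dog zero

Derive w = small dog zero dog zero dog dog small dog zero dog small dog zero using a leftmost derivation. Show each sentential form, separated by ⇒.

S ⇒ E   [S -> E]
E ⇒ E T   [E -> E T]
E T ⇒ T E T T   [E -> T E T]
T E T T ⇒ small dog zero E T T   [T -> small dog zero]
small dog zero E T T ⇒ small dog zero E T T T   [E -> E T]
small dog zero E T T T ⇒ small dog zero T E T T T T   [E -> T E T]
small dog zero T E T T T T ⇒ small dog zero dog E T T T T   [T -> dog]
small dog zero dog E T T T T ⇒ small dog zero dog zero dog T T T T   [E -> zero dog]
small dog zero dog zero dog T T T T ⇒ small dog zero dog zero dog dog T T T   [T -> dog]
small dog zero dog zero dog dog T T T ⇒ small dog zero dog zero dog dog small dog zero T T   [T -> small dog zero]
small dog zero dog zero dog dog small dog zero T T ⇒ small dog zero dog zero dog dog small dog zero dog T   [T -> dog]
small dog zero dog zero dog dog small dog zero dog T ⇒ small dog zero dog zero dog dog small dog zero dog small dog zero   [T -> small dog zero]

S ⇒ E ⇒ E T ⇒ T E T T ⇒ small dog zero E T T ⇒ small dog zero E T T T ⇒ small dog zero T E T T T T ⇒ small dog zero dog E T T T T ⇒ small dog zero dog zero dog T T T T ⇒ small dog zero dog zero dog dog T T T ⇒ small dog zero dog zero dog dog small dog zero T T ⇒ small dog zero dog zero dog dog small dog zero dog T ⇒ small dog zero dog zero dog dog small dog zero dog small dog zero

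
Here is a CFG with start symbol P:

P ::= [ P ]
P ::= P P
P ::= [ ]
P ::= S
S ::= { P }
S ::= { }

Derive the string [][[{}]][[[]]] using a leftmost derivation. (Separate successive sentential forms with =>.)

P=>PP=>[]P=>[]PP=>[][P]P=>[][[P]]P=>[][[S]]P=>[][[{}]]P=>[][[{}]][P]=>[][[{}]][[P]]=>[][[{}]][[[]]]

P => PP   [P ::= P P]
PP => []P   [P ::= [ ]]
[]P => []PP   [P ::= P P]
[]PP => [][P]P   [P ::= [ P ]]
[][P]P => [][[P]]P   [P ::= [ P ]]
[][[P]]P => [][[S]]P   [P ::= S]
[][[S]]P => [][[{}]]P   [S ::= { }]
[][[{}]]P => [][[{}]][P]   [P ::= [ P ]]
[][[{}]][P] => [][[{}]][[P]]   [P ::= [ P ]]
[][[{}]][[P]] => [][[{}]][[[]]]   [P ::= [ ]]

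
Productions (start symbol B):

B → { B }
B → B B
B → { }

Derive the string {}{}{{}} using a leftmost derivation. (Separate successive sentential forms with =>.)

B => BB => BBB => {}BB => {}{}B => {}{}{B} => {}{}{{}}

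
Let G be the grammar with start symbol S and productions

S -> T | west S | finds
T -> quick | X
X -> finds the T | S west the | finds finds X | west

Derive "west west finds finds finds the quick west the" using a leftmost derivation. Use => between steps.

S => west S   [S -> west S]
west S => west west S   [S -> west S]
west west S => west west T   [S -> T]
west west T => west west X   [T -> X]
west west X => west west finds finds X   [X -> finds finds X]
west west finds finds X => west west finds finds S west the   [X -> S west the]
west west finds finds S west the => west west finds finds T west the   [S -> T]
west west finds finds T west the => west west finds finds X west the   [T -> X]
west west finds finds X west the => west west finds finds finds the T west the   [X -> finds the T]
west west finds finds finds the T west the => west west finds finds finds the quick west the   [T -> quick]

S => west S => west west S => west west T => west west X => west west finds finds X => west west finds finds S west the => west west finds finds T west the => west west finds finds X west the => west west finds finds finds the T west the => west west finds finds finds the quick west the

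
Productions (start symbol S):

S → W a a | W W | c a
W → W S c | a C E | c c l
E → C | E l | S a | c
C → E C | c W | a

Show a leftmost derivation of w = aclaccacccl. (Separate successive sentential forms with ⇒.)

S⇒WW⇒WScW⇒aCEScW⇒aECEScW⇒aElCEScW⇒aclCEScW⇒aclaEScW⇒aclacScW⇒aclaccacW⇒aclaccacccl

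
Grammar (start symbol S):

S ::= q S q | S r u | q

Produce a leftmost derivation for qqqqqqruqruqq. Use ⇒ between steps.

S⇒qSq⇒qqSqq⇒qqSruqq⇒qqqSqruqq⇒qqqSruqruqq⇒qqqqSqruqruqq⇒qqqqqqruqruqq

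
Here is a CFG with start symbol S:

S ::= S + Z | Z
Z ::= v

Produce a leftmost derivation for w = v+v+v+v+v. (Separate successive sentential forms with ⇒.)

S ⇒ S+Z   [S ::= S + Z]
S+Z ⇒ S+Z+Z   [S ::= S + Z]
S+Z+Z ⇒ S+Z+Z+Z   [S ::= S + Z]
S+Z+Z+Z ⇒ S+Z+Z+Z+Z   [S ::= S + Z]
S+Z+Z+Z+Z ⇒ Z+Z+Z+Z+Z   [S ::= Z]
Z+Z+Z+Z+Z ⇒ v+Z+Z+Z+Z   [Z ::= v]
v+Z+Z+Z+Z ⇒ v+v+Z+Z+Z   [Z ::= v]
v+v+Z+Z+Z ⇒ v+v+v+Z+Z   [Z ::= v]
v+v+v+Z+Z ⇒ v+v+v+v+Z   [Z ::= v]
v+v+v+v+Z ⇒ v+v+v+v+v   [Z ::= v]

S ⇒ S+Z ⇒ S+Z+Z ⇒ S+Z+Z+Z ⇒ S+Z+Z+Z+Z ⇒ Z+Z+Z+Z+Z ⇒ v+Z+Z+Z+Z ⇒ v+v+Z+Z+Z ⇒ v+v+v+Z+Z ⇒ v+v+v+v+Z ⇒ v+v+v+v+v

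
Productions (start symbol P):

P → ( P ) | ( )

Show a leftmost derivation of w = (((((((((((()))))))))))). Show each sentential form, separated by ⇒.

P ⇒ (P)   [P → ( P )]
(P) ⇒ ((P))   [P → ( P )]
((P)) ⇒ (((P)))   [P → ( P )]
(((P))) ⇒ ((((P))))   [P → ( P )]
((((P)))) ⇒ (((((P)))))   [P → ( P )]
(((((P))))) ⇒ ((((((P))))))   [P → ( P )]
((((((P)))))) ⇒ (((((((P)))))))   [P → ( P )]
(((((((P))))))) ⇒ ((((((((P))))))))   [P → ( P )]
((((((((P)))))))) ⇒ (((((((((P)))))))))   [P → ( P )]
(((((((((P))))))))) ⇒ ((((((((((P))))))))))   [P → ( P )]
((((((((((P)))))))))) ⇒ (((((((((((P)))))))))))   [P → ( P )]
(((((((((((P))))))))))) ⇒ (((((((((((())))))))))))   [P → ( )]

P ⇒ (P) ⇒ ((P)) ⇒ (((P))) ⇒ ((((P)))) ⇒ (((((P))))) ⇒ ((((((P)))))) ⇒ (((((((P))))))) ⇒ ((((((((P)))))))) ⇒ (((((((((P))))))))) ⇒ ((((((((((P)))))))))) ⇒ (((((((((((P))))))))))) ⇒ (((((((((((())))))))))))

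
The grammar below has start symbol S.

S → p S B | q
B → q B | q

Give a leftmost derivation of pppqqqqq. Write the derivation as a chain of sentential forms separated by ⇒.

S ⇒ pSB   [S → p S B]
pSB ⇒ ppSBB   [S → p S B]
ppSBB ⇒ pppSBBB   [S → p S B]
pppSBBB ⇒ pppqBBB   [S → q]
pppqBBB ⇒ pppqqBBB   [B → q B]
pppqqBBB ⇒ pppqqqBB   [B → q]
pppqqqBB ⇒ pppqqqqB   [B → q]
pppqqqqB ⇒ pppqqqqq   [B → q]

S ⇒ pSB ⇒ ppSBB ⇒ pppSBBB ⇒ pppqBBB ⇒ pppqqBBB ⇒ pppqqqBB ⇒ pppqqqqB ⇒ pppqqqqq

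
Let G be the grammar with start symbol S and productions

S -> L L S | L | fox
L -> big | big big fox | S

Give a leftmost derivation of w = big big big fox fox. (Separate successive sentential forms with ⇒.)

S ⇒ L L S ⇒ big L S ⇒ big big S ⇒ big big L L S ⇒ big big big L S ⇒ big big big S S ⇒ big big big fox S ⇒ big big big fox fox

S ⇒ L L S   [S -> L L S]
L L S ⇒ big L S   [L -> big]
big L S ⇒ big big S   [L -> big]
big big S ⇒ big big L L S   [S -> L L S]
big big L L S ⇒ big big big L S   [L -> big]
big big big L S ⇒ big big big S S   [L -> S]
big big big S S ⇒ big big big fox S   [S -> fox]
big big big fox S ⇒ big big big fox fox   [S -> fox]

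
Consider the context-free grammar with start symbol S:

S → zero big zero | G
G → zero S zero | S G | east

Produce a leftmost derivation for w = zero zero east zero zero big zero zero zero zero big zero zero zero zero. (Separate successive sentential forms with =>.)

S => G => zero S zero => zero G zero => zero zero S zero zero => zero zero G zero zero => zero zero S G zero zero => zero zero G G zero zero => zero zero east G zero zero => zero zero east S G zero zero => zero zero east G G zero zero => zero zero east zero S zero G zero zero => zero zero east zero zero big zero zero G zero zero => zero zero east zero zero big zero zero zero S zero zero zero => zero zero east zero zero big zero zero zero zero big zero zero zero zero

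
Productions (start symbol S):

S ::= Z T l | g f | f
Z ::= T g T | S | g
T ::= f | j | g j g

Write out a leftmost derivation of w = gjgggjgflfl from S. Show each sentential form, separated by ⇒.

S ⇒ ZTl ⇒ STl ⇒ ZTlTl ⇒ TgTTlTl ⇒ gjggTTlTl ⇒ gjgggjgTlTl ⇒ gjgggjgflTl ⇒ gjgggjgflfl

S ⇒ ZTl   [S ::= Z T l]
ZTl ⇒ STl   [Z ::= S]
STl ⇒ ZTlTl   [S ::= Z T l]
ZTlTl ⇒ TgTTlTl   [Z ::= T g T]
TgTTlTl ⇒ gjggTTlTl   [T ::= g j g]
gjggTTlTl ⇒ gjgggjgTlTl   [T ::= g j g]
gjgggjgTlTl ⇒ gjgggjgflTl   [T ::= f]
gjgggjgflTl ⇒ gjgggjgflfl   [T ::= f]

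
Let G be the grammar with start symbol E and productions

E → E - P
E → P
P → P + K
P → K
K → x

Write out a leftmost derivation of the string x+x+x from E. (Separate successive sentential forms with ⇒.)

E ⇒ P ⇒ P+K ⇒ P+K+K ⇒ K+K+K ⇒ x+K+K ⇒ x+x+K ⇒ x+x+x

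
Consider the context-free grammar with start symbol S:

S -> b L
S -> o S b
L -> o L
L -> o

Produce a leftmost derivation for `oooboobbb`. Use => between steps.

S => oSb => ooSbb => oooSbbb => ooobLbbb => oooboLbbb => oooboobbb

S => oSb   [S -> o S b]
oSb => ooSbb   [S -> o S b]
ooSbb => oooSbbb   [S -> o S b]
oooSbbb => ooobLbbb   [S -> b L]
ooobLbbb => oooboLbbb   [L -> o L]
oooboLbbb => oooboobbb   [L -> o]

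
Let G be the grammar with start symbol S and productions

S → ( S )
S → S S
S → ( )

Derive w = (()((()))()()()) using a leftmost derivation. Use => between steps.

S => (S)   [S → ( S )]
(S) => (SS)   [S → S S]
(SS) => (SSS)   [S → S S]
(SSS) => (()SS)   [S → ( )]
(()SS) => (()(S)S)   [S → ( S )]
(()(S)S) => (()((S))S)   [S → ( S )]
(()((S))S) => (()((()))S)   [S → ( )]
(()((()))S) => (()((()))SS)   [S → S S]
(()((()))SS) => (()((()))SSS)   [S → S S]
(()((()))SSS) => (()((()))()SS)   [S → ( )]
(()((()))()SS) => (()((()))()()S)   [S → ( )]
(()((()))()()S) => (()((()))()()())   [S → ( )]

S => (S) => (SS) => (SSS) => (()SS) => (()(S)S) => (()((S))S) => (()((()))S) => (()((()))SS) => (()((()))SSS) => (()((()))()SS) => (()((()))()()S) => (()((()))()()())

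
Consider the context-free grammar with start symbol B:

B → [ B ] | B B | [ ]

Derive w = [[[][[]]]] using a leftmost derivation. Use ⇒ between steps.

B ⇒ [B] ⇒ [[B]] ⇒ [[BB]] ⇒ [[[]B]] ⇒ [[[][B]]] ⇒ [[[][[]]]]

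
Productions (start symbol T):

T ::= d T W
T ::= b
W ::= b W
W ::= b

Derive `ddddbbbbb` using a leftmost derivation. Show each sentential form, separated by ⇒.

T⇒dTW⇒ddTWW⇒dddTWWW⇒ddddTWWWW⇒ddddbWWWW⇒ddddbbWWW⇒ddddbbbWW⇒ddddbbbbW⇒ddddbbbbb

T ⇒ dTW   [T ::= d T W]
dTW ⇒ ddTWW   [T ::= d T W]
ddTWW ⇒ dddTWWW   [T ::= d T W]
dddTWWW ⇒ ddddTWWWW   [T ::= d T W]
ddddTWWWW ⇒ ddddbWWWW   [T ::= b]
ddddbWWWW ⇒ ddddbbWWW   [W ::= b]
ddddbbWWW ⇒ ddddbbbWW   [W ::= b]
ddddbbbWW ⇒ ddddbbbbW   [W ::= b]
ddddbbbbW ⇒ ddddbbbbb   [W ::= b]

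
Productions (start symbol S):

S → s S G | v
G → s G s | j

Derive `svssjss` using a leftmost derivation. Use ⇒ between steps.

S ⇒ sSG ⇒ svG ⇒ svsGs ⇒ svssGss ⇒ svssjss

S ⇒ sSG   [S → s S G]
sSG ⇒ svG   [S → v]
svG ⇒ svsGs   [G → s G s]
svsGs ⇒ svssGss   [G → s G s]
svssGss ⇒ svssjss   [G → j]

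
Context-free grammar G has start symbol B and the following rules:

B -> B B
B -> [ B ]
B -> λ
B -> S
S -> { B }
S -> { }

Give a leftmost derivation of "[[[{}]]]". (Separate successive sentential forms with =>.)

B => [B]   [B -> [ B ]]
[B] => [BB]   [B -> B B]
[BB] => [BBB]   [B -> B B]
[BBB] => [[B]BB]   [B -> [ B ]]
[[B]BB] => [[[B]]BB]   [B -> [ B ]]
[[[B]]BB] => [[[S]]BB]   [B -> S]
[[[S]]BB] => [[[{}]]BB]   [S -> { }]
[[[{}]]BB] => [[[{}]]B]   [B -> λ]
[[[{}]]B] => [[[{}]]]   [B -> λ]

B => [B] => [BB] => [BBB] => [[B]BB] => [[[B]]BB] => [[[S]]BB] => [[[{}]]BB] => [[[{}]]B] => [[[{}]]]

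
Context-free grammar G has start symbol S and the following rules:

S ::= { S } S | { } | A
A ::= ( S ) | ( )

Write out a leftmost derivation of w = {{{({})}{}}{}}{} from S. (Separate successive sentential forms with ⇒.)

S ⇒ {S}S   [S ::= { S } S]
{S}S ⇒ {{S}S}S   [S ::= { S } S]
{{S}S}S ⇒ {{{S}S}S}S   [S ::= { S } S]
{{{S}S}S}S ⇒ {{{A}S}S}S   [S ::= A]
{{{A}S}S}S ⇒ {{{(S)}S}S}S   [A ::= ( S )]
{{{(S)}S}S}S ⇒ {{{({})}S}S}S   [S ::= { }]
{{{({})}S}S}S ⇒ {{{({})}{}}S}S   [S ::= { }]
{{{({})}{}}S}S ⇒ {{{({})}{}}{}}S   [S ::= { }]
{{{({})}{}}{}}S ⇒ {{{({})}{}}{}}{}   [S ::= { }]

S ⇒ {S}S ⇒ {{S}S}S ⇒ {{{S}S}S}S ⇒ {{{A}S}S}S ⇒ {{{(S)}S}S}S ⇒ {{{({})}S}S}S ⇒ {{{({})}{}}S}S ⇒ {{{({})}{}}{}}S ⇒ {{{({})}{}}{}}{}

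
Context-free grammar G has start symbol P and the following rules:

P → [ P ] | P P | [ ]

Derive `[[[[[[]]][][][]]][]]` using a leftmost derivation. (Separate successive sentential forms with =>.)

P=>[P]=>[PP]=>[[P]P]=>[[[P]]P]=>[[[PP]]P]=>[[[PPP]]P]=>[[[PPPP]]P]=>[[[[P]PPP]]P]=>[[[[[P]]PPP]]P]=>[[[[[[]]]PPP]]P]=>[[[[[[]]][]PP]]P]=>[[[[[[]]][][]P]]P]=>[[[[[[]]][][][]]]P]=>[[[[[[]]][][][]]][]]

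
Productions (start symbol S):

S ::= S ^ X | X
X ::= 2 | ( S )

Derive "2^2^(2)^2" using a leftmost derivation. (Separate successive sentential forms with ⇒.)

S ⇒ S^X ⇒ S^X^X ⇒ S^X^X^X ⇒ X^X^X^X ⇒ 2^X^X^X ⇒ 2^2^X^X ⇒ 2^2^(S)^X ⇒ 2^2^(X)^X ⇒ 2^2^(2)^X ⇒ 2^2^(2)^2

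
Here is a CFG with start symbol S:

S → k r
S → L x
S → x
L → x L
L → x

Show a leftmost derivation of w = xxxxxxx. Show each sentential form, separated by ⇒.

S⇒Lx⇒xLx⇒xxLx⇒xxxLx⇒xxxxLx⇒xxxxxLx⇒xxxxxxx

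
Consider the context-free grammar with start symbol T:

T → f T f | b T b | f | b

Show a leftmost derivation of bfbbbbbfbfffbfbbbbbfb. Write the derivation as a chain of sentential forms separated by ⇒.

T ⇒ bTb ⇒ bfTfb ⇒ bfbTbfb ⇒ bfbbTbbfb ⇒ bfbbbTbbbfb ⇒ bfbbbbTbbbbfb ⇒ bfbbbbbTbbbbbfb ⇒ bfbbbbbfTfbbbbbfb ⇒ bfbbbbbfbTbfbbbbbfb ⇒ bfbbbbbfbfTfbfbbbbbfb ⇒ bfbbbbbfbfffbfbbbbbfb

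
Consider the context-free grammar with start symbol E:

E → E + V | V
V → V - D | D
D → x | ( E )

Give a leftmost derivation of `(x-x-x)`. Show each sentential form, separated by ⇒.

E ⇒ V ⇒ D ⇒ (E) ⇒ (V) ⇒ (V-D) ⇒ (V-D-D) ⇒ (D-D-D) ⇒ (x-D-D) ⇒ (x-x-D) ⇒ (x-x-x)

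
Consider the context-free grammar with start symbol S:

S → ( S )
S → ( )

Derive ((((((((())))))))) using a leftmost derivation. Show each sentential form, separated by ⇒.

S ⇒ (S)   [S → ( S )]
(S) ⇒ ((S))   [S → ( S )]
((S)) ⇒ (((S)))   [S → ( S )]
(((S))) ⇒ ((((S))))   [S → ( S )]
((((S)))) ⇒ (((((S)))))   [S → ( S )]
(((((S))))) ⇒ ((((((S))))))   [S → ( S )]
((((((S)))))) ⇒ (((((((S)))))))   [S → ( S )]
(((((((S))))))) ⇒ ((((((((S))))))))   [S → ( S )]
((((((((S)))))))) ⇒ ((((((((()))))))))   [S → ( )]

S ⇒ (S) ⇒ ((S)) ⇒ (((S))) ⇒ ((((S)))) ⇒ (((((S))))) ⇒ ((((((S)))))) ⇒ (((((((S))))))) ⇒ ((((((((S)))))))) ⇒ ((((((((()))))))))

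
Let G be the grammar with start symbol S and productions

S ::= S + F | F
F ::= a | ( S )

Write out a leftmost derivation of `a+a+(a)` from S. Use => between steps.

S => S+F => S+F+F => F+F+F => a+F+F => a+a+F => a+a+(S) => a+a+(F) => a+a+(a)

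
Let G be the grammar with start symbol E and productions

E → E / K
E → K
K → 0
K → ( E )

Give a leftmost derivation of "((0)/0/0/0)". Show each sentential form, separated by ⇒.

E⇒K⇒(E)⇒(E/K)⇒(E/K/K)⇒(E/K/K/K)⇒(K/K/K/K)⇒((E)/K/K/K)⇒((K)/K/K/K)⇒((0)/K/K/K)⇒((0)/0/K/K)⇒((0)/0/0/K)⇒((0)/0/0/0)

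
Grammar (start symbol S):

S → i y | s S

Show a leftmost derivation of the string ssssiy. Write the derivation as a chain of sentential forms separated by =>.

S => sS => ssS => sssS => ssssS => ssssiy

S => sS   [S → s S]
sS => ssS   [S → s S]
ssS => sssS   [S → s S]
sssS => ssssS   [S → s S]
ssssS => ssssiy   [S → i y]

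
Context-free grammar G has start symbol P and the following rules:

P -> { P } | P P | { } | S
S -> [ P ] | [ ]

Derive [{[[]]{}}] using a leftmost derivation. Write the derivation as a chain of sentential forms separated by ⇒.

P ⇒ S   [P -> S]
S ⇒ [P]   [S -> [ P ]]
[P] ⇒ [{P}]   [P -> { P }]
[{P}] ⇒ [{PP}]   [P -> P P]
[{PP}] ⇒ [{SP}]   [P -> S]
[{SP}] ⇒ [{[P]P}]   [S -> [ P ]]
[{[P]P}] ⇒ [{[S]P}]   [P -> S]
[{[S]P}] ⇒ [{[[]]P}]   [S -> [ ]]
[{[[]]P}] ⇒ [{[[]]{}}]   [P -> { }]

P ⇒ S ⇒ [P] ⇒ [{P}] ⇒ [{PP}] ⇒ [{SP}] ⇒ [{[P]P}] ⇒ [{[S]P}] ⇒ [{[[]]P}] ⇒ [{[[]]{}}]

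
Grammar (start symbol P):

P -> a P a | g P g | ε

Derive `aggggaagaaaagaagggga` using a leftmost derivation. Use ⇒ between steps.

P ⇒ aPa ⇒ agPga ⇒ aggPgga ⇒ agggPggga ⇒ aggggPgggga ⇒ aggggaPagggga ⇒ aggggaaPaagggga ⇒ aggggaagPgaagggga ⇒ aggggaagaPagaagggga ⇒ aggggaagaaPaagaagggga ⇒ aggggaagaaaagaagggga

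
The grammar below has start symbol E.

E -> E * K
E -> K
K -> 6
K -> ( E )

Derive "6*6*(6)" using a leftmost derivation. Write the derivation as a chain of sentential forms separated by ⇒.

E ⇒ E*K ⇒ E*K*K ⇒ K*K*K ⇒ 6*K*K ⇒ 6*6*K ⇒ 6*6*(E) ⇒ 6*6*(K) ⇒ 6*6*(6)

E ⇒ E*K   [E -> E * K]
E*K ⇒ E*K*K   [E -> E * K]
E*K*K ⇒ K*K*K   [E -> K]
K*K*K ⇒ 6*K*K   [K -> 6]
6*K*K ⇒ 6*6*K   [K -> 6]
6*6*K ⇒ 6*6*(E)   [K -> ( E )]
6*6*(E) ⇒ 6*6*(K)   [E -> K]
6*6*(K) ⇒ 6*6*(6)   [K -> 6]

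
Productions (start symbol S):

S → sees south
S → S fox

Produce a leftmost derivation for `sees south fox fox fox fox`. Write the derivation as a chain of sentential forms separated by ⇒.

S ⇒ S fox   [S → S fox]
S fox ⇒ S fox fox   [S → S fox]
S fox fox ⇒ S fox fox fox   [S → S fox]
S fox fox fox ⇒ S fox fox fox fox   [S → S fox]
S fox fox fox fox ⇒ sees south fox fox fox fox   [S → sees south]

S ⇒ S fox ⇒ S fox fox ⇒ S fox fox fox ⇒ S fox fox fox fox ⇒ sees south fox fox fox fox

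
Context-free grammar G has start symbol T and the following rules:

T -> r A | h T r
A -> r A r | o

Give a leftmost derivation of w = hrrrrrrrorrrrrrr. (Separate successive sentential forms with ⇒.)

T ⇒ hTr   [T -> h T r]
hTr ⇒ hrAr   [T -> r A]
hrAr ⇒ hrrArr   [A -> r A r]
hrrArr ⇒ hrrrArrr   [A -> r A r]
hrrrArrr ⇒ hrrrrArrrr   [A -> r A r]
hrrrrArrrr ⇒ hrrrrrArrrrr   [A -> r A r]
hrrrrrArrrrr ⇒ hrrrrrrArrrrrr   [A -> r A r]
hrrrrrrArrrrrr ⇒ hrrrrrrrArrrrrrr   [A -> r A r]
hrrrrrrrArrrrrrr ⇒ hrrrrrrrorrrrrrr   [A -> o]

T ⇒ hTr ⇒ hrAr ⇒ hrrArr ⇒ hrrrArrr ⇒ hrrrrArrrr ⇒ hrrrrrArrrrr ⇒ hrrrrrrArrrrrr ⇒ hrrrrrrrArrrrrrr ⇒ hrrrrrrrorrrrrrr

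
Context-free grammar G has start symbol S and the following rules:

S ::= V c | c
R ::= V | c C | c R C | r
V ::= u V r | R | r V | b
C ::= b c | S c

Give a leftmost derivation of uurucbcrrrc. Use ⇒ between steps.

S⇒Vc⇒uVrc⇒uuVrrc⇒uurVrrc⇒uuruVrrrc⇒uuruRrrrc⇒uurucCrrrc⇒uurucbcrrrc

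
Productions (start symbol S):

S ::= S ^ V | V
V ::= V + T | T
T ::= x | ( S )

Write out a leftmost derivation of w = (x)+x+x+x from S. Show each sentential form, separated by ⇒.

S ⇒ V   [S ::= V]
V ⇒ V+T   [V ::= V + T]
V+T ⇒ V+T+T   [V ::= V + T]
V+T+T ⇒ V+T+T+T   [V ::= V + T]
V+T+T+T ⇒ T+T+T+T   [V ::= T]
T+T+T+T ⇒ (S)+T+T+T   [T ::= ( S )]
(S)+T+T+T ⇒ (V)+T+T+T   [S ::= V]
(V)+T+T+T ⇒ (T)+T+T+T   [V ::= T]
(T)+T+T+T ⇒ (x)+T+T+T   [T ::= x]
(x)+T+T+T ⇒ (x)+x+T+T   [T ::= x]
(x)+x+T+T ⇒ (x)+x+x+T   [T ::= x]
(x)+x+x+T ⇒ (x)+x+x+x   [T ::= x]

S⇒V⇒V+T⇒V+T+T⇒V+T+T+T⇒T+T+T+T⇒(S)+T+T+T⇒(V)+T+T+T⇒(T)+T+T+T⇒(x)+T+T+T⇒(x)+x+T+T⇒(x)+x+x+T⇒(x)+x+x+x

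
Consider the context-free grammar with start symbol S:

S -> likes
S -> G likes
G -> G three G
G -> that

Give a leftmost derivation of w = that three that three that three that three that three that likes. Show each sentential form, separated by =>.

S => G likes => G three G likes => G three G three G likes => G three G three G three G likes => that three G three G three G likes => that three G three G three G three G likes => that three G three G three G three G three G likes => that three that three G three G three G three G likes => that three that three that three G three G three G likes => that three that three that three that three G three G likes => that three that three that three that three that three G likes => that three that three that three that three that three that likes

S => G likes   [S -> G likes]
G likes => G three G likes   [G -> G three G]
G three G likes => G three G three G likes   [G -> G three G]
G three G three G likes => G three G three G three G likes   [G -> G three G]
G three G three G three G likes => that three G three G three G likes   [G -> that]
that three G three G three G likes => that three G three G three G three G likes   [G -> G three G]
that three G three G three G three G likes => that three G three G three G three G three G likes   [G -> G three G]
that three G three G three G three G three G likes => that three that three G three G three G three G likes   [G -> that]
that three that three G three G three G three G likes => that three that three that three G three G three G likes   [G -> that]
that three that three that three G three G three G likes => that three that three that three that three G three G likes   [G -> that]
that three that three that three that three G three G likes => that three that three that three that three that three G likes   [G -> that]
that three that three that three that three that three G likes => that three that three that three that three that three that likes   [G -> that]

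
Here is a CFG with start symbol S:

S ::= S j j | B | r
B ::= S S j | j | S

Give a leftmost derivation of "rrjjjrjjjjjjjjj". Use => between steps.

S => Sjj   [S ::= S j j]
Sjj => Sjjjj   [S ::= S j j]
Sjjjj => Sjjjjjj   [S ::= S j j]
Sjjjjjj => Sjjjjjjjj   [S ::= S j j]
Sjjjjjjjj => Bjjjjjjjj   [S ::= B]
Bjjjjjjjj => SSjjjjjjjjj   [B ::= S S j]
SSjjjjjjjjj => BSjjjjjjjjj   [S ::= B]
BSjjjjjjjjj => SSjSjjjjjjjjj   [B ::= S S j]
SSjSjjjjjjjjj => rSjSjjjjjjjjj   [S ::= r]
rSjSjjjjjjjjj => rSjjjSjjjjjjjjj   [S ::= S j j]
rSjjjSjjjjjjjjj => rrjjjSjjjjjjjjj   [S ::= r]
rrjjjSjjjjjjjjj => rrjjjrjjjjjjjjj   [S ::= r]

S => Sjj => Sjjjj => Sjjjjjj => Sjjjjjjjj => Bjjjjjjjj => SSjjjjjjjjj => BSjjjjjjjjj => SSjSjjjjjjjjj => rSjSjjjjjjjjj => rSjjjSjjjjjjjjj => rrjjjSjjjjjjjjj => rrjjjrjjjjjjjjj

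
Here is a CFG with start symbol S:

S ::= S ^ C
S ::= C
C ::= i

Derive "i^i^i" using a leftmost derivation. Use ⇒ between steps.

S⇒S^C⇒S^C^C⇒C^C^C⇒i^C^C⇒i^i^C⇒i^i^i

S ⇒ S^C   [S ::= S ^ C]
S^C ⇒ S^C^C   [S ::= S ^ C]
S^C^C ⇒ C^C^C   [S ::= C]
C^C^C ⇒ i^C^C   [C ::= i]
i^C^C ⇒ i^i^C   [C ::= i]
i^i^C ⇒ i^i^i   [C ::= i]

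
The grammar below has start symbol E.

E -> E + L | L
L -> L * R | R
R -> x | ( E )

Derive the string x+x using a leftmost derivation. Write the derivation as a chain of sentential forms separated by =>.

E => E+L   [E -> E + L]
E+L => L+L   [E -> L]
L+L => R+L   [L -> R]
R+L => x+L   [R -> x]
x+L => x+R   [L -> R]
x+R => x+x   [R -> x]

E=>E+L=>L+L=>R+L=>x+L=>x+R=>x+x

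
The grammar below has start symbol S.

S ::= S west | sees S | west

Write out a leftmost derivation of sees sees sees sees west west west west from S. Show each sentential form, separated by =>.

S => sees S   [S ::= sees S]
sees S => sees S west   [S ::= S west]
sees S west => sees S west west   [S ::= S west]
sees S west west => sees sees S west west   [S ::= sees S]
sees sees S west west => sees sees sees S west west   [S ::= sees S]
sees sees sees S west west => sees sees sees sees S west west   [S ::= sees S]
sees sees sees sees S west west => sees sees sees sees S west west west   [S ::= S west]
sees sees sees sees S west west west => sees sees sees sees west west west west   [S ::= west]

S => sees S => sees S west => sees S west west => sees sees S west west => sees sees sees S west west => sees sees sees sees S west west => sees sees sees sees S west west west => sees sees sees sees west west west west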